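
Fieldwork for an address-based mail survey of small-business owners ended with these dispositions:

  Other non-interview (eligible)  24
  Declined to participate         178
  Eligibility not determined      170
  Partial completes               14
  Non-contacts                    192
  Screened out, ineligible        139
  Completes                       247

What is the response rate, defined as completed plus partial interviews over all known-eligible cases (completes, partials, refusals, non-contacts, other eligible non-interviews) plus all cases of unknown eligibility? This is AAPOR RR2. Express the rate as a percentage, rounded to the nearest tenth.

Top → 247 + 14 = 261
Base → 247 + 14 + 178 + 192 + 24 + 170 = 825
RR2 = 261 / 825 = 0.3164

31.6%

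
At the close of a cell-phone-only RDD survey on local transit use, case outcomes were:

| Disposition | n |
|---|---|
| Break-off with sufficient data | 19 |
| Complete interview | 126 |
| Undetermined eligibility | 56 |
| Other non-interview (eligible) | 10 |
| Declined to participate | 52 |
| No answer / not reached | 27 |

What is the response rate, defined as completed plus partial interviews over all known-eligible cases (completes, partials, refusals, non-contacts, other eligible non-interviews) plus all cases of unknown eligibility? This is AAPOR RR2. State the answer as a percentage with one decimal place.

50.0%

Num: 126 + 19 = 145
Base: 126 + 19 + 52 + 27 + 10 + 56 = 290
RR2 = 145 / 290 = 0.5000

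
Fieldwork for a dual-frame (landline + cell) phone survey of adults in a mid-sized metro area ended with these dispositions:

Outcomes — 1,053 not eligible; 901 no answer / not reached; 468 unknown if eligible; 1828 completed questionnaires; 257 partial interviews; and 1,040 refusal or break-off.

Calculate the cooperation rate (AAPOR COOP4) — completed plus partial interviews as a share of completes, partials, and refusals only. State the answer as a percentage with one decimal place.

66.7%

Top: 1828 + 257 = 2085
Base: 1828 + 257 + 1040 = 3125
COOP4 = 2085 / 3125 = 0.6672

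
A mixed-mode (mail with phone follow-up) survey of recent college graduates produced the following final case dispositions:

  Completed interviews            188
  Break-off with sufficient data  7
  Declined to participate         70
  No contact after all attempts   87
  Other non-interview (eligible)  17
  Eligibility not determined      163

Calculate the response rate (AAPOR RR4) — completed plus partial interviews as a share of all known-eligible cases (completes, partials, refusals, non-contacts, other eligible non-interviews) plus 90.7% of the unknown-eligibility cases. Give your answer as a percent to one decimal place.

37.7%

Numerator = 188 + 7 = 195
Determined eligible = 188 + 7 + 70 + 87 + 17 = 369
Eligible share of unknowns = 0.9070 × 163 = 147.84
Denom = 369 + 147.84 = 516.84
RR4 = 195 / 516.84 = 0.3773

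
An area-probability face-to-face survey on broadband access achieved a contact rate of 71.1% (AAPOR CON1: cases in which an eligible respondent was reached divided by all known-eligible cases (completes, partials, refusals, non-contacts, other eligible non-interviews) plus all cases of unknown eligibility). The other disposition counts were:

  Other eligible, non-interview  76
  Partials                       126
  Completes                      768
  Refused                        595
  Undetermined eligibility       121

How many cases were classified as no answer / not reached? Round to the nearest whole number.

515

Numerator → 768 + 126 + 595 + 76 = 1565
CON1 = 1565 / D = 0.711
D = 1565 / 0.711 = 2201.1
Remaining denominator categories sum to 1686
no answer / not reached = 2201.1 − 1686 ≈ 515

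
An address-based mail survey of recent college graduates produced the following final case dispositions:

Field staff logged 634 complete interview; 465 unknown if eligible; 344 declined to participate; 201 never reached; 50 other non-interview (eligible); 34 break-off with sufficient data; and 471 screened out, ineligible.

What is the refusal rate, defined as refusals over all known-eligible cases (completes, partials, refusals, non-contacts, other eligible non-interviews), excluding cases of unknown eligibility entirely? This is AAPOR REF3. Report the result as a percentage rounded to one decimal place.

27.2%

Num: 344
Base: 634 + 34 + 344 + 201 + 50 = 1263
REF3 = 344 / 1263 = 0.2724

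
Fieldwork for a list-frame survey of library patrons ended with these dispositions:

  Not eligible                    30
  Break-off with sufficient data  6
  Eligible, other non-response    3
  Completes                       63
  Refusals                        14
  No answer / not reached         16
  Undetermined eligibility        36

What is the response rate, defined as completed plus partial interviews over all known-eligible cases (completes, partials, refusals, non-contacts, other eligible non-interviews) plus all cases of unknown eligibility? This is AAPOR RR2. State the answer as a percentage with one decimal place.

50.0%

Numerator → 63 + 6 = 69
Denom → 63 + 6 + 14 + 16 + 3 + 36 = 138
RR2 = 69 / 138 = 0.5000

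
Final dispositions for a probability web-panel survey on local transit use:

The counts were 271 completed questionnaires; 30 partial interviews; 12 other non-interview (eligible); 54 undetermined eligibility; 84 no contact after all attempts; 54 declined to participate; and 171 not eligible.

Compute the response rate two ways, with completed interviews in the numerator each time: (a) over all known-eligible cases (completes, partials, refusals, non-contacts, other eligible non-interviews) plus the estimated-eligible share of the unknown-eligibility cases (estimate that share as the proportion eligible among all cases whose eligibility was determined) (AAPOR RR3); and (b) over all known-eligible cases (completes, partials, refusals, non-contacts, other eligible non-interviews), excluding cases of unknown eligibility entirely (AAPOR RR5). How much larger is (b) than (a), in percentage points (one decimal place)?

Top = 271
Eligible (known) = 271 + 30 + 54 + 84 + 12 = 451
e = 451 / (451 + 171) = 451 / 622 = 0.7251
e × U = 0.7251 × 54 = 39.16
Denom = 451 + 39.16 = 490.16
RR3 = 271 / 490.16 = 0.5529
Denom = 271 + 30 + 54 + 84 + 12 = 451
RR5 = 271 / 451 = 0.6009
Difference = 60.09 − 55.29 = 4.80 percentage points

4.8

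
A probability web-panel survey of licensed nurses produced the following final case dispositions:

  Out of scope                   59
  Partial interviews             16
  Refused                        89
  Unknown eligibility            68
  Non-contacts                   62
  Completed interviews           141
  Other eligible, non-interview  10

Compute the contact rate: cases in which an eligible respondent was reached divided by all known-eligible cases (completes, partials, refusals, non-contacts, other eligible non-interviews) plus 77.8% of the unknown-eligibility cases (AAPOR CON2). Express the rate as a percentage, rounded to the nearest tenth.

Top = 141 + 16 + 89 + 10 = 256
Eligible (known) = 141 + 16 + 89 + 62 + 10 = 318
Eligible share of unknowns = 0.7780 × 68 = 52.90
Denominator = 318 + 52.90 = 370.90
CON2 = 256 / 370.90 = 0.6902

69.0%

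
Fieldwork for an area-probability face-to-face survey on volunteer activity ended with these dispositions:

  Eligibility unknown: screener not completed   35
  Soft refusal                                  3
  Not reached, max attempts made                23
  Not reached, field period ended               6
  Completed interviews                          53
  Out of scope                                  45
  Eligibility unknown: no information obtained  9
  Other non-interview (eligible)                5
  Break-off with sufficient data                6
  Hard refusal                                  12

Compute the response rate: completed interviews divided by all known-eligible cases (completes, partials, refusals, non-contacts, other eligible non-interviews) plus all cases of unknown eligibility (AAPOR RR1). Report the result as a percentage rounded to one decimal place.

Refusal or break-off = 12 + 3 = 15
Never reached = 6 + 23 = 29
Undetermined eligibility = 35 + 9 = 44
Numerator → 53
Denominator → 53 + 6 + 15 + 29 + 5 + 44 = 152
RR1 = 53 / 152 = 0.3487

34.9%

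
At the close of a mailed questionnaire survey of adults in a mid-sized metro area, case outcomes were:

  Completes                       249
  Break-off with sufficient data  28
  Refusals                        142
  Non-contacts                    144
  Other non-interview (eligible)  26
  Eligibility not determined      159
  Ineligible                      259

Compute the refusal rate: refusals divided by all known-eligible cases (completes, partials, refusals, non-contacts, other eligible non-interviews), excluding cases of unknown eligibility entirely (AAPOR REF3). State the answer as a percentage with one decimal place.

24.1%

Num → 142
Denominator → 249 + 28 + 142 + 144 + 26 = 589
REF3 = 142 / 589 = 0.2411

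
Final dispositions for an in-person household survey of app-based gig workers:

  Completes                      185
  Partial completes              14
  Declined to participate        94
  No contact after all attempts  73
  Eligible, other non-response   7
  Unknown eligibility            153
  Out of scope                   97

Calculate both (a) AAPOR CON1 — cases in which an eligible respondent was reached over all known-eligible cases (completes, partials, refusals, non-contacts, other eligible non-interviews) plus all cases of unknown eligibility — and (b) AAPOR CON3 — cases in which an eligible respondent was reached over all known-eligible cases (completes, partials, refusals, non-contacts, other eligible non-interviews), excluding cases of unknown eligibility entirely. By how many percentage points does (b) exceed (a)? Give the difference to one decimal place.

23.4

Num: 185 + 14 + 94 + 7 = 300
Base: 185 + 14 + 94 + 73 + 7 + 153 = 526
CON1 = 300 / 526 = 0.5703
Base: 185 + 14 + 94 + 73 + 7 = 373
CON3 = 300 / 373 = 0.8043
Difference = 80.43 − 57.03 = 23.40 percentage points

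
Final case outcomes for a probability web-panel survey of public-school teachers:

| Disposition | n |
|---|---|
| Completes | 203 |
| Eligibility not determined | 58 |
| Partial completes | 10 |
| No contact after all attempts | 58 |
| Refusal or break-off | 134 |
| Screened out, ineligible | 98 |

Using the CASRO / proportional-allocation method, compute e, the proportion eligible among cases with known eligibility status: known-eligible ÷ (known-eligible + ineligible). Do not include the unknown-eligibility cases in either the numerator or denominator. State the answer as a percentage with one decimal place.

Determined eligible = 203 + 10 + 134 + 58 = 405
e = 405 / (405 + 98) = 405 / 503 = 0.8052

80.5%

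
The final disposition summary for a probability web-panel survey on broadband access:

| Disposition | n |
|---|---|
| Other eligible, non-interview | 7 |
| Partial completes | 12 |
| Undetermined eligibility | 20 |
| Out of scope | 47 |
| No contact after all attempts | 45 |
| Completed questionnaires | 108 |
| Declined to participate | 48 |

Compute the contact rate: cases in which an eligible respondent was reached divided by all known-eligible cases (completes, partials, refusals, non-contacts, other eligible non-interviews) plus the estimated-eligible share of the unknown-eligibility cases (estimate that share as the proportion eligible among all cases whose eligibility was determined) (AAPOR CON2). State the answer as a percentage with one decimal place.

74.0%

Numerator = 108 + 12 + 48 + 7 = 175
Eligible (known) = 108 + 12 + 48 + 45 + 7 = 220
e = 220 / (220 + 47) = 220 / 267 = 0.8240
Eligible share of unknowns = 0.8240 × 20 = 16.48
Denom = 220 + 16.48 = 236.48
CON2 = 175 / 236.48 = 0.7400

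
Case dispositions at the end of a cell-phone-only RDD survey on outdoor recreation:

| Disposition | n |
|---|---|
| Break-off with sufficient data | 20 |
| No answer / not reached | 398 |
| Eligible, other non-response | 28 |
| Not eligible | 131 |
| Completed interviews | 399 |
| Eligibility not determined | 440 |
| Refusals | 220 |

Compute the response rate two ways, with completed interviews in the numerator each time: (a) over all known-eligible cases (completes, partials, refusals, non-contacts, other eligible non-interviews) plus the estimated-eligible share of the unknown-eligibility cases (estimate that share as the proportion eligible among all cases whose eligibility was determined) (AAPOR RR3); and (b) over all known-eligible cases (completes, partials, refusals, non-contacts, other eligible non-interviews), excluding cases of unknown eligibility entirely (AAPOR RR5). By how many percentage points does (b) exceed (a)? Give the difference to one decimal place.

10.1

Top: 399
Determined eligible: 399 + 20 + 220 + 398 + 28 = 1065
e = 1065 / (1065 + 131) = 1065 / 1196 = 0.8905
e × U: 0.8905 × 440 = 391.82
Base: 1065 + 391.82 = 1456.82
RR3 = 399 / 1456.82 = 0.2739
Base: 399 + 20 + 220 + 398 + 28 = 1065
RR5 = 399 / 1065 = 0.3746
Difference = 37.46 − 27.39 = 10.07 percentage points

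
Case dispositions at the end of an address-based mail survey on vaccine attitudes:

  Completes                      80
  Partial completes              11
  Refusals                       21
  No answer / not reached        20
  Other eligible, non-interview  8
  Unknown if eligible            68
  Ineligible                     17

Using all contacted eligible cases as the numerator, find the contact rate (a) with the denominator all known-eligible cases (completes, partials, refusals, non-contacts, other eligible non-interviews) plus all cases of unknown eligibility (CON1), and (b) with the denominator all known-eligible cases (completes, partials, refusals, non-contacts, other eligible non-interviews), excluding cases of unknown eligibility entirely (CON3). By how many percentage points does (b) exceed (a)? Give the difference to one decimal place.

28.0

Top = 80 + 11 + 21 + 8 = 120
Base = 80 + 11 + 21 + 20 + 8 + 68 = 208
CON1 = 120 / 208 = 0.5769
Base = 80 + 11 + 21 + 20 + 8 = 140
CON3 = 120 / 140 = 0.8571
Difference = 85.71 − 57.69 = 28.02 percentage points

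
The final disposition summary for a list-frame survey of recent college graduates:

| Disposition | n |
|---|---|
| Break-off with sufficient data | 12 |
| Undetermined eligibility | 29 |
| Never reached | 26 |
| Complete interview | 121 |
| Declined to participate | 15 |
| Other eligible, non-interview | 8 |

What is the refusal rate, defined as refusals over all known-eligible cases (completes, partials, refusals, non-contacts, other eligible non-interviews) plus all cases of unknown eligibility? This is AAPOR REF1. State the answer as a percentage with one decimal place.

7.1%

Num: 15
Denominator: 121 + 12 + 15 + 26 + 8 + 29 = 211
REF1 = 15 / 211 = 0.0711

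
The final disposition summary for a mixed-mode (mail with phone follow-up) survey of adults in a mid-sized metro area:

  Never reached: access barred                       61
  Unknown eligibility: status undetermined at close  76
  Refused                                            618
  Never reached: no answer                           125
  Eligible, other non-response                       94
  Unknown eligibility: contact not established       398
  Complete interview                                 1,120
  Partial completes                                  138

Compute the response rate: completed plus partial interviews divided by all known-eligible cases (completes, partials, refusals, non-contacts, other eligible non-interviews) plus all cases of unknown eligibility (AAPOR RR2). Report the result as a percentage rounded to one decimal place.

47.8%

No answer / not reached = 125 + 61 = 186
Eligibility not determined = 398 + 76 = 474
Num = 1120 + 138 = 1258
Denom = 1120 + 138 + 618 + 186 + 94 + 474 = 2630
RR2 = 1258 / 2630 = 0.4783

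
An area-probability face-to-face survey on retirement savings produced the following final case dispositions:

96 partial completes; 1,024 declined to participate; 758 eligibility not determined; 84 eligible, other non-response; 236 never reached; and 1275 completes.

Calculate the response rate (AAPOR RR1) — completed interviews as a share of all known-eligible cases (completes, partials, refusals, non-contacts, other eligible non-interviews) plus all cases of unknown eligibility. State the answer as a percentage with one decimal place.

Num = 1275
Base = 1275 + 96 + 1024 + 236 + 84 + 758 = 3473
RR1 = 1275 / 3473 = 0.3671

36.7%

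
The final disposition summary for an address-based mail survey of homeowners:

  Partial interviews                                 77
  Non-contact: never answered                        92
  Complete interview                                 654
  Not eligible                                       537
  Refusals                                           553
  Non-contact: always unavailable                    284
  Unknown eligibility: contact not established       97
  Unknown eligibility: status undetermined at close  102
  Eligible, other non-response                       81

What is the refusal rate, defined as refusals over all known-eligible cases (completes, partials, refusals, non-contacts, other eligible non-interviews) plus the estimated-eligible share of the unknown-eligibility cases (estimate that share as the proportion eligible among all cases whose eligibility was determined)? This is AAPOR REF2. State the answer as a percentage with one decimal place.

29.2%

Never reached = 92 + 284 = 376
Unknown if eligible = 97 + 102 = 199
Numerator → 553
Known eligible → 654 + 77 + 553 + 376 + 81 = 1741
e = 1741 / (1741 + 537) = 1741 / 2278 = 0.7643
e × U → 0.7643 × 199 = 152.10
Base → 1741 + 152.10 = 1893.10
REF2 = 553 / 1893.10 = 0.2921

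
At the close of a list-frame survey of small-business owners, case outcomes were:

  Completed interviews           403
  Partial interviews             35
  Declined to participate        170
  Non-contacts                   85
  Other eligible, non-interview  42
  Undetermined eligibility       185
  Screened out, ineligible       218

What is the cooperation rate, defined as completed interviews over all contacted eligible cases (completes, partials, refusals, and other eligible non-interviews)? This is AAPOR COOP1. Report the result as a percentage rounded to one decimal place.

Numerator → 403
Denom → 403 + 35 + 170 + 42 = 650
COOP1 = 403 / 650 = 0.6200

62.0%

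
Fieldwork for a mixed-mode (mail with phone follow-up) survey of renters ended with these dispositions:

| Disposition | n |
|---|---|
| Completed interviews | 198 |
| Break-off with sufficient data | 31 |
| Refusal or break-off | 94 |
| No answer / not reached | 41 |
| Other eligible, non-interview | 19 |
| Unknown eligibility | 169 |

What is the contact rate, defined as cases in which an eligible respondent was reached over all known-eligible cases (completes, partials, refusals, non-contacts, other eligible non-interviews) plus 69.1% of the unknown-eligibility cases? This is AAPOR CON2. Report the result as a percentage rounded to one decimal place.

68.4%

Numerator → 198 + 31 + 94 + 19 = 342
Determined eligible → 198 + 31 + 94 + 41 + 19 = 383
Estimated eligible among unknowns → 0.6910 × 169 = 116.78
Base → 383 + 116.78 = 499.78
CON2 = 342 / 499.78 = 0.6843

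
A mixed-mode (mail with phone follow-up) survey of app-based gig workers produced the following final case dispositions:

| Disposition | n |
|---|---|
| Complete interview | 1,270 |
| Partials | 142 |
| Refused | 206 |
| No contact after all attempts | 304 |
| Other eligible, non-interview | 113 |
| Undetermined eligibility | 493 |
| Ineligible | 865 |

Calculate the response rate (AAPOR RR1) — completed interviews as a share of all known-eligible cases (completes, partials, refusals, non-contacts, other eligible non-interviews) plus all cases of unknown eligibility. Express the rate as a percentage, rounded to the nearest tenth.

50.2%

Num → 1270
Base → 1270 + 142 + 206 + 304 + 113 + 493 = 2528
RR1 = 1270 / 2528 = 0.5024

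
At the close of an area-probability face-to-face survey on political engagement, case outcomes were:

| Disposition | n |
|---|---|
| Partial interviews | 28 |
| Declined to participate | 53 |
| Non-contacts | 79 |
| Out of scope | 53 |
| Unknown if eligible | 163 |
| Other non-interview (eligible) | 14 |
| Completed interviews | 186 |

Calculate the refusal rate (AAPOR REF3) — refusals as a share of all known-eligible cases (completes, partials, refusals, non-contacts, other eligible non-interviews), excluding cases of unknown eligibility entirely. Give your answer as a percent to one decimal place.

14.7%

Numerator → 53
Denom → 186 + 28 + 53 + 79 + 14 = 360
REF3 = 53 / 360 = 0.1472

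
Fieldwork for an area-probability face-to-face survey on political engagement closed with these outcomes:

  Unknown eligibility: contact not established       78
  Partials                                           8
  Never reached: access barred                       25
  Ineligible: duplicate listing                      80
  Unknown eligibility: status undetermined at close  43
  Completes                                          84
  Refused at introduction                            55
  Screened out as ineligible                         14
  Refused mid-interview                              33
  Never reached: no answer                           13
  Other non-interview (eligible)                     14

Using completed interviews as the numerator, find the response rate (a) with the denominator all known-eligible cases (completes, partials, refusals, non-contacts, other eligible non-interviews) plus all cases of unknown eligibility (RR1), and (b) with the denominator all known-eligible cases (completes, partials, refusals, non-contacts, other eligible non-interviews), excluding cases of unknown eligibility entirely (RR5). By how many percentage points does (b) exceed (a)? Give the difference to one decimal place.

12.4

Refusals = 55 + 33 = 88
No answer / not reached = 13 + 25 = 38
Undetermined eligibility = 78 + 43 = 121
Out of scope = 14 + 80 = 94
Num = 84
Denom = 84 + 8 + 88 + 38 + 14 + 121 = 353
RR1 = 84 / 353 = 0.2380
Denom = 84 + 8 + 88 + 38 + 14 = 232
RR5 = 84 / 232 = 0.3621
Difference = 36.21 − 23.80 = 12.41 percentage points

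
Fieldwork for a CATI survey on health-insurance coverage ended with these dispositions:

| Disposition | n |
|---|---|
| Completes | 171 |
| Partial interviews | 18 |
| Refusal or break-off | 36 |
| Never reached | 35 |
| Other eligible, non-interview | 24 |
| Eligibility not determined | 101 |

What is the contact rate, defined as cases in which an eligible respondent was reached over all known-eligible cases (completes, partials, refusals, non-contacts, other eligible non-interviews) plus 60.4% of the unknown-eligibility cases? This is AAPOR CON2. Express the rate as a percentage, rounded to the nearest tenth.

Numerator: 171 + 18 + 36 + 24 = 249
Known eligible: 171 + 18 + 36 + 35 + 24 = 284
Estimated eligible among unknowns: 0.6040 × 101 = 61.00
Denominator: 284 + 61.00 = 345.00
CON2 = 249 / 345.00 = 0.7217

72.2%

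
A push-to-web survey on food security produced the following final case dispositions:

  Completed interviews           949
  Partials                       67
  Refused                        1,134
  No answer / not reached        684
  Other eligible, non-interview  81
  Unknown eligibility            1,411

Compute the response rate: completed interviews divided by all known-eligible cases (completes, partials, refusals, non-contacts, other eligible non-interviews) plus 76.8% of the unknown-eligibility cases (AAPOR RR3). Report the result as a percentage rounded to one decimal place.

23.7%

Top: 949
Eligible (known): 949 + 67 + 1134 + 684 + 81 = 2915
Eligible share of unknowns: 0.7680 × 1411 = 1083.65
Base: 2915 + 1083.65 = 3998.65
RR3 = 949 / 3998.65 = 0.2373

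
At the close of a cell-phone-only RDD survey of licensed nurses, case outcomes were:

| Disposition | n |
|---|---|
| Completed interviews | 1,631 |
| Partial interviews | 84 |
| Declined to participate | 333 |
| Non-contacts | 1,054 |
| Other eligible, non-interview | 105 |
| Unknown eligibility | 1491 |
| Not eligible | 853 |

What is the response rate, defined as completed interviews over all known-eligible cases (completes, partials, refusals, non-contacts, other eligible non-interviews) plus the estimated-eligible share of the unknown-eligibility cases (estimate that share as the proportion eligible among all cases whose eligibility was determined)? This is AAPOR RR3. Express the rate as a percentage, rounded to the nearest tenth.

37.2%

Num: 1631
Eligible (known): 1631 + 84 + 333 + 1054 + 105 = 3207
e = 3207 / (3207 + 853) = 3207 / 4060 = 0.7899
Eligible share of unknowns: 0.7899 × 1491 = 1177.74
Denominator: 3207 + 1177.74 = 4384.74
RR3 = 1631 / 4384.74 = 0.3720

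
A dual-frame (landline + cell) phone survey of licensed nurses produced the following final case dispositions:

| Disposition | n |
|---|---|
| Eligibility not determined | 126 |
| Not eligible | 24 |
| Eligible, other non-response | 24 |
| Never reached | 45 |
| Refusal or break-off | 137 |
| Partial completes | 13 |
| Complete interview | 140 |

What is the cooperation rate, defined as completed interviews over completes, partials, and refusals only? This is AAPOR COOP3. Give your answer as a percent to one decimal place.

48.3%

Numerator → 140
Denominator → 140 + 13 + 137 = 290
COOP3 = 140 / 290 = 0.4828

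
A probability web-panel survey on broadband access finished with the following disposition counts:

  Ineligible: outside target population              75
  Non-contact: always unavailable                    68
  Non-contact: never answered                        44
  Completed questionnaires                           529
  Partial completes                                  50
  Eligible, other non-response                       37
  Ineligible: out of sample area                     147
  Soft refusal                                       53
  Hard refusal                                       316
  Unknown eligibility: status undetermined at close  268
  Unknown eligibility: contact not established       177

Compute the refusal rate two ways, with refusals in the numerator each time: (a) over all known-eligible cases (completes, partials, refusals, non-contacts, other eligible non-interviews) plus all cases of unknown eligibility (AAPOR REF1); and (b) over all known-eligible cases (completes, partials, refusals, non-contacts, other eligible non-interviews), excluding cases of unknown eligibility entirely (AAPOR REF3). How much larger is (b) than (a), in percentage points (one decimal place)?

9.7

Refused = 316 + 53 = 369
No contact after all attempts = 44 + 68 = 112
Undetermined eligibility = 177 + 268 = 445
Ineligible = 75 + 147 = 222
Numerator → 369
Base → 529 + 50 + 369 + 112 + 37 + 445 = 1542
REF1 = 369 / 1542 = 0.2393
Base → 529 + 50 + 369 + 112 + 37 = 1097
REF3 = 369 / 1097 = 0.3364
Difference = 33.64 − 23.93 = 9.71 percentage points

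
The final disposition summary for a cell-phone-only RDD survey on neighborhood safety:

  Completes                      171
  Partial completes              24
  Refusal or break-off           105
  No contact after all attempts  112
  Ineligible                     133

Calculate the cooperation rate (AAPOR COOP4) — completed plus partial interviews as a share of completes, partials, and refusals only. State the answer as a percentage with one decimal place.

Numerator: 171 + 24 = 195
Denominator: 171 + 24 + 105 = 300
COOP4 = 195 / 300 = 0.6500

65.0%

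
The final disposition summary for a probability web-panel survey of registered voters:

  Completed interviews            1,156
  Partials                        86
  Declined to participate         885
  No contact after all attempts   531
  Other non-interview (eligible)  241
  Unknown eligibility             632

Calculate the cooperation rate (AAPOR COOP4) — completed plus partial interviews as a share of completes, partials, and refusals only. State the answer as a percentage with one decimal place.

Numerator → 1156 + 86 = 1242
Denominator → 1156 + 86 + 885 = 2127
COOP4 = 1242 / 2127 = 0.5839

58.4%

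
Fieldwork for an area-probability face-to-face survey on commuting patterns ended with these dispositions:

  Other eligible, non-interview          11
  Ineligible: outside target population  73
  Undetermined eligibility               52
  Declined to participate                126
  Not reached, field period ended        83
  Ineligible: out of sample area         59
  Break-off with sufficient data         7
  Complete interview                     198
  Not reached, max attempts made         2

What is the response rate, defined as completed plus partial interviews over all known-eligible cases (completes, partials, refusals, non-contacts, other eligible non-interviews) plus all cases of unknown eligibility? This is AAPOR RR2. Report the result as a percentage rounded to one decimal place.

42.8%

Non-contacts = 83 + 2 = 85
Screened out, ineligible = 73 + 59 = 132
Numerator = 198 + 7 = 205
Base = 198 + 7 + 126 + 85 + 11 + 52 = 479
RR2 = 205 / 479 = 0.4280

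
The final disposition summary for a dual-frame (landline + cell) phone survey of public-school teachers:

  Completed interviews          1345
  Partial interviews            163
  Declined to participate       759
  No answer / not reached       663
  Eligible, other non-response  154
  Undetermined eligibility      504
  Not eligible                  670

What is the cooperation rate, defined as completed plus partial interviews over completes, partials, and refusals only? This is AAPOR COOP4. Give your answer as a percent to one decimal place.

Num: 1345 + 163 = 1508
Base: 1345 + 163 + 759 = 2267
COOP4 = 1508 / 2267 = 0.6652

66.5%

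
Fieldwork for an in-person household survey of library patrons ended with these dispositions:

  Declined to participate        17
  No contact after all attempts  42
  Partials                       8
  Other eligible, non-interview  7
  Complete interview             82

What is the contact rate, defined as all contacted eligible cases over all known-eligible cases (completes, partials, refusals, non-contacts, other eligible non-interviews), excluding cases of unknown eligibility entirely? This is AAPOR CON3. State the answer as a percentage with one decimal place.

Numerator: 82 + 8 + 17 + 7 = 114
Denominator: 82 + 8 + 17 + 42 + 7 = 156
CON3 = 114 / 156 = 0.7308

73.1%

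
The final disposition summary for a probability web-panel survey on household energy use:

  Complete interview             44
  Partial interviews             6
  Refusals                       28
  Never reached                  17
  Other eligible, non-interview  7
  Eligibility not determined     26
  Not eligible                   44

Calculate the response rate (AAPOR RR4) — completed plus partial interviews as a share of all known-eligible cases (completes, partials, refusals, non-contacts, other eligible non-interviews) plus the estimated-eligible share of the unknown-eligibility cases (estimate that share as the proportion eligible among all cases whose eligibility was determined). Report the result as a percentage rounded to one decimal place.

41.6%

Num = 44 + 6 = 50
Determined eligible = 44 + 6 + 28 + 17 + 7 = 102
e = 102 / (102 + 44) = 102 / 146 = 0.6986
Eligible share of unknowns = 0.6986 × 26 = 18.16
Denominator = 102 + 18.16 = 120.16
RR4 = 50 / 120.16 = 0.4161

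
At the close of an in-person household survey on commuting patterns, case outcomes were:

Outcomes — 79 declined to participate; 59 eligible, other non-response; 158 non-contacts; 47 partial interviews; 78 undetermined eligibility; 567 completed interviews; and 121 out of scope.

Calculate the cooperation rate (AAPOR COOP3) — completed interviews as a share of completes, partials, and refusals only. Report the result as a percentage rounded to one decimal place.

Numerator: 567
Denom: 567 + 47 + 79 = 693
COOP3 = 567 / 693 = 0.8182

81.8%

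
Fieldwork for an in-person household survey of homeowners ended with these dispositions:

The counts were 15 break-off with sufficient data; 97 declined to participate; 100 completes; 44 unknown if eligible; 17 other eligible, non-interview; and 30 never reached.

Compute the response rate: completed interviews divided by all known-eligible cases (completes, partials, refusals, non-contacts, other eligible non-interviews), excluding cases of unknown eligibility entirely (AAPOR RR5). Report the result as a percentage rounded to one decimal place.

38.6%

Numerator = 100
Base = 100 + 15 + 97 + 30 + 17 = 259
RR5 = 100 / 259 = 0.3861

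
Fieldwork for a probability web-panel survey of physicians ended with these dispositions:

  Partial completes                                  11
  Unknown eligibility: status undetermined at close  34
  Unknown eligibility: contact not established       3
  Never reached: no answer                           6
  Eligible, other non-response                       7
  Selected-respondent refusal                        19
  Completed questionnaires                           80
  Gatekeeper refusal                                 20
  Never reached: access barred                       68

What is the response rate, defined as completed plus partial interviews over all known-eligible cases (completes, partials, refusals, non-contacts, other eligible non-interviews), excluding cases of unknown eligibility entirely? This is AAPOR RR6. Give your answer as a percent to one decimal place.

Refusals = 20 + 19 = 39
No contact after all attempts = 6 + 68 = 74
Undetermined eligibility = 3 + 34 = 37
Numerator → 80 + 11 = 91
Base → 80 + 11 + 39 + 74 + 7 = 211
RR6 = 91 / 211 = 0.4313

43.1%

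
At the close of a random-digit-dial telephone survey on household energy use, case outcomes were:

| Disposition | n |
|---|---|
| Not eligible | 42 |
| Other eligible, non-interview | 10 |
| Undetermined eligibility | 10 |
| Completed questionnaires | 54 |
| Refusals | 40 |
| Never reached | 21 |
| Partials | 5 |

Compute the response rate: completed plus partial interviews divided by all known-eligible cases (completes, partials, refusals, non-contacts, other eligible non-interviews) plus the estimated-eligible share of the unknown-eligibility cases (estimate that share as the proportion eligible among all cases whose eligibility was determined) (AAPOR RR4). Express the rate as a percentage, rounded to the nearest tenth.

42.9%

Top = 54 + 5 = 59
Determined eligible = 54 + 5 + 40 + 21 + 10 = 130
e = 130 / (130 + 42) = 130 / 172 = 0.7558
e × U = 0.7558 × 10 = 7.56
Denominator = 130 + 7.56 = 137.56
RR4 = 59 / 137.56 = 0.4289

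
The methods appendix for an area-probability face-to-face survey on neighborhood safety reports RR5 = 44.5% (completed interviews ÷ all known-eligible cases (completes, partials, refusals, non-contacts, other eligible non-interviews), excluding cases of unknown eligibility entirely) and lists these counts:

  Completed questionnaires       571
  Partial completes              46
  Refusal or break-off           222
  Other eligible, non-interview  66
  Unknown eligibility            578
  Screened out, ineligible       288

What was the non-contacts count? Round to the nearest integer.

RR5 = 571 / D = 0.445
D = 571 / 0.445 = 1283.1
Rest of base = 905
non-contacts = 1283.1 − 905 ≈ 378

378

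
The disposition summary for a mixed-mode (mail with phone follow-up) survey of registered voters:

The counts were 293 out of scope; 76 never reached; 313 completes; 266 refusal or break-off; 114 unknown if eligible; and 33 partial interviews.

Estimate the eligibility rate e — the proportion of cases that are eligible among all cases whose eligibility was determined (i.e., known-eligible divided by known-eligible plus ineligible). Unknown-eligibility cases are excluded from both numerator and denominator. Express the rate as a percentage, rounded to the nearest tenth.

70.1%

Known eligible: 313 + 33 + 266 + 76 = 688
e = 688 / (688 + 293) = 688 / 981 = 0.7013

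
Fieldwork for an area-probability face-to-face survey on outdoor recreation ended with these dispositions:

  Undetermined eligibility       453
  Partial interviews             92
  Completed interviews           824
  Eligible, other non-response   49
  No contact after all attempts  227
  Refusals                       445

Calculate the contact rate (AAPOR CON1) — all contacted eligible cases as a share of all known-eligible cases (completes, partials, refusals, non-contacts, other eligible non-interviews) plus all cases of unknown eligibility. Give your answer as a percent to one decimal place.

67.5%

Top: 824 + 92 + 445 + 49 = 1410
Denominator: 824 + 92 + 445 + 227 + 49 + 453 = 2090
CON1 = 1410 / 2090 = 0.6746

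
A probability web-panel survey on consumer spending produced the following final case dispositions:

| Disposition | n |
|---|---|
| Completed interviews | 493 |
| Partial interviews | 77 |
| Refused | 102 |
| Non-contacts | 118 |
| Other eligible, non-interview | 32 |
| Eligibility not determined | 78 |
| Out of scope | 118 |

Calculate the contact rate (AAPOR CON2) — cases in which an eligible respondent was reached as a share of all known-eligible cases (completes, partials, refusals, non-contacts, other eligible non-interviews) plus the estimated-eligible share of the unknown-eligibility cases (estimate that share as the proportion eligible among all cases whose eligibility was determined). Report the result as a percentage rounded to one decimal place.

79.1%

Numerator: 493 + 77 + 102 + 32 = 704
Eligible (known): 493 + 77 + 102 + 118 + 32 = 822
e = 822 / (822 + 118) = 822 / 940 = 0.8745
Estimated eligible among unknowns: 0.8745 × 78 = 68.21
Base: 822 + 68.21 = 890.21
CON2 = 704 / 890.21 = 0.7908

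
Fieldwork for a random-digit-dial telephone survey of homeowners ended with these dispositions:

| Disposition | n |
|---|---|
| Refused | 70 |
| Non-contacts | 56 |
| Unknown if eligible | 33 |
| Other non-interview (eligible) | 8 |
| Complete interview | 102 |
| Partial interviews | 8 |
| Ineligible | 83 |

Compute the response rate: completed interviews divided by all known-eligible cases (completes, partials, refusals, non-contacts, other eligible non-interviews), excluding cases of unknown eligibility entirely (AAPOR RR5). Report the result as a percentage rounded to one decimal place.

41.8%

Num: 102
Denom: 102 + 8 + 70 + 56 + 8 = 244
RR5 = 102 / 244 = 0.4180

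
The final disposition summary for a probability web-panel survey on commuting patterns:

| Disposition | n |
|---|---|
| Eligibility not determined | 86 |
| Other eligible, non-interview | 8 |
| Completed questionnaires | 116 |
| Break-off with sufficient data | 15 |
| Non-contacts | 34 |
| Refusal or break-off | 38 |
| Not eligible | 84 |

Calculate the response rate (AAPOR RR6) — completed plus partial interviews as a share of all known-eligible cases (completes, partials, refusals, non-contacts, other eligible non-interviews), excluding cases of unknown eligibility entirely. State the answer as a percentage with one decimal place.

Top: 116 + 15 = 131
Denom: 116 + 15 + 38 + 34 + 8 = 211
RR6 = 131 / 211 = 0.6209

62.1%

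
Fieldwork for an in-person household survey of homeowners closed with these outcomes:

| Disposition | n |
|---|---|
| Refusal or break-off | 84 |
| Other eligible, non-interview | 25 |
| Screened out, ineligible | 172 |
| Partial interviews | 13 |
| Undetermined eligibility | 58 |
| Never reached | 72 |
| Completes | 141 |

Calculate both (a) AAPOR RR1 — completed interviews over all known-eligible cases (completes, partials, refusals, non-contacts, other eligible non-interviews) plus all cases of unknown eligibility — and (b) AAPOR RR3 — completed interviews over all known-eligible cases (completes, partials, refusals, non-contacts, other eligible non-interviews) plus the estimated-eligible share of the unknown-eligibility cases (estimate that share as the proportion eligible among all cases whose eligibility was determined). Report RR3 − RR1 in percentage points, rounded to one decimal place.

1.9

Top: 141
Denominator: 141 + 13 + 84 + 72 + 25 + 58 = 393
RR1 = 141 / 393 = 0.3588
Eligible (known): 141 + 13 + 84 + 72 + 25 = 335
e = 335 / (335 + 172) = 335 / 507 = 0.6607
Eligible share of unknowns: 0.6607 × 58 = 38.32
Denominator: 335 + 38.32 = 373.32
RR3 = 141 / 373.32 = 0.3777
Difference = 37.77 − 35.88 = 1.89 percentage points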